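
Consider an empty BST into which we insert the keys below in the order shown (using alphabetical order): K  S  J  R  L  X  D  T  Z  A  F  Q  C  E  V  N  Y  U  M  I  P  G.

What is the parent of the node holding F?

Resulting structure (node: left, right):
  K: L=J, R=S
  S: L=R, R=X
  J: L=D, R=–
  R: L=L, R=–
  L: L=–, R=Q
  X: L=T, R=Z
  D: L=A, R=F
  T: L=–, R=V
  Z: L=Y, R=–
  A: L=–, R=C
  F: L=E, R=I
  Q: L=N, R=–
  C: L=–, R=–
  E: L=–, R=–
  V: L=U, R=–
  N: L=M, R=P
  Y: L=–, R=–
  U: L=–, R=–
  M: L=–, R=–
  I: L=G, R=–
  P: L=–, R=–
  G: L=–, R=–

D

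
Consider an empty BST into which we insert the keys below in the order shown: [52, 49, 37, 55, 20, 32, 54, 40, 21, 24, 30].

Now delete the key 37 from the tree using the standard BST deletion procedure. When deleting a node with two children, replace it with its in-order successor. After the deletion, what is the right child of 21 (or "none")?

Insert 52: tree is empty, so 52 becomes the root.
Insert 49: 49 < 52 → go left. Place as left child of 52.
Insert 37: 37 < 52 → go left; 37 < 49 → go left. Place as left child of 49.
Insert 55: 55 > 52 → go right. Place as right child of 52.
Insert 20: 20 < 52 → go left; 20 < 49 → go left; 20 < 37 → go left. Place as left child of 37.
Insert 32: 32 < 52 → go left; 32 < 49 → go left; 32 < 37 → go left; 32 > 20 → go right. Place as right child of 20.
Insert 54: 54 > 52 → go right; 54 < 55 → go left. Place as left child of 55.
Insert 40: 40 < 52 → go left; 40 < 49 → go left; 40 > 37 → go right. Place as right child of 37.
Insert 21: 21 < 52 → go left; 21 < 49 → go left; 21 < 37 → go left; 21 > 20 → go right; 21 < 32 → go left. Place as left child of 32.
Insert 24: 24 < 52 → go left; 24 < 49 → go left; 24 < 37 → go left; 24 > 20 → go right; 24 < 32 → go left; 24 > 21 → go right. Place as right child of 21.
Insert 30: 30 < 52 → go left; 30 < 49 → go left; 30 < 37 → go left; 30 > 20 → go right; 30 < 32 → go left; 30 > 21 → go right; 30 > 24 → go right. Place as right child of 24.

Delete 37 (two children — replace with in-order successor).
After deletion, 21's right child: 24.

24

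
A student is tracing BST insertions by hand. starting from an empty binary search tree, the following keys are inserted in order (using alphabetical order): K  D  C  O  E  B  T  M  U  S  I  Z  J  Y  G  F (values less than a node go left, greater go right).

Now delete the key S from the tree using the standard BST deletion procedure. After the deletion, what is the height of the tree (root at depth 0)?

K: root
D: left child of K (depth 1)
C: left child of D (depth 2)
O: right child of K (depth 1)
E: right child of D (depth 2)
B: left child of C (depth 3)
T: right child of O (depth 2)
M: left child of O (depth 2)
U: right child of T (depth 3)
S: left child of T (depth 3)
I: right child of E (depth 3)
Z: right child of U (depth 4)
J: right child of I (depth 4)
Y: left child of Z (depth 5)
G: left child of I (depth 4)
F: left child of G (depth 5)

Delete S (at most one child — splice it out).
After deletion, deepest node is Y at depth 5.

5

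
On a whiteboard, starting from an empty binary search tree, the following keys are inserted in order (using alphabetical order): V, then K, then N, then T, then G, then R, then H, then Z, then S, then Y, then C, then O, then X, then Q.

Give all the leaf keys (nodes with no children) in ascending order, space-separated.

V: root
K: left child of V (depth 1)
N: right child of K (depth 2)
T: right child of N (depth 3)
G: left child of K (depth 2)
R: left child of T (depth 4)
H: right child of G (depth 3)
Z: right child of V (depth 1)
S: right child of R (depth 5)
Y: left child of Z (depth 2)
C: left child of G (depth 3)
O: left child of R (depth 5)
X: left child of Y (depth 3)
Q: right child of O (depth 6)

C H Q S X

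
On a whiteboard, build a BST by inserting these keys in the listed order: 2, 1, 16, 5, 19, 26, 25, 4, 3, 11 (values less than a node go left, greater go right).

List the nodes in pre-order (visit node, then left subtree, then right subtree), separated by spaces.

2 1 16 5 4 3 11 19 26 25

2: root
1: left child of 2 (depth 1)
16: right child of 2 (depth 1)
5: left child of 16 (depth 2)
19: right child of 16 (depth 2)
26: right child of 19 (depth 3)
25: left child of 26 (depth 4)
4: left child of 5 (depth 3)
3: left child of 4 (depth 4)
11: right child of 5 (depth 3)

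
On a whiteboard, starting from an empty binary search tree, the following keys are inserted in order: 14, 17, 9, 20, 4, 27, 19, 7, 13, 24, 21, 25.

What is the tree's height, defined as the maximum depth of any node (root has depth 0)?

Insert 14: tree is empty, so 14 becomes the root.
Insert 17: 17 > 14 → go right. Place as right child of 14.
Insert 9: 9 < 14 → go left. Place as left child of 14.
Insert 20: 20 > 14 → go right; 20 > 17 → go right. Place as right child of 17.
Insert 4: 4 < 14 → go left; 4 < 9 → go left. Place as left child of 9.
Insert 27: 27 > 14 → go right; 27 > 17 → go right; 27 > 20 → go right. Place as right child of 20.
Insert 19: 19 > 14 → go right; 19 > 17 → go right; 19 < 20 → go left. Place as left child of 20.
Insert 7: 7 < 14 → go left; 7 < 9 → go left; 7 > 4 → go right. Place as right child of 4.
Insert 13: 13 < 14 → go left; 13 > 9 → go right. Place as right child of 9.
Insert 24: 24 > 14 → go right; 24 > 17 → go right; 24 > 20 → go right; 24 < 27 → go left. Place as left child of 27.
Insert 21: 21 > 14 → go right; 21 > 17 → go right; 21 > 20 → go right; 21 < 27 → go left; 21 < 24 → go left. Place as left child of 24.
Insert 25: 25 > 14 → go right; 25 > 17 → go right; 25 > 20 → go right; 25 < 27 → go left; 25 > 24 → go right. Place as right child of 24.

The deepest node is 21 at depth 5.

5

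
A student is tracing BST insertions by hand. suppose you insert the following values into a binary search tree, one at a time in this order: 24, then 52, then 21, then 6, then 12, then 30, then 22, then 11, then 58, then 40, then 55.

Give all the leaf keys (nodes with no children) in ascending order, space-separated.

Resulting structure (node: left, right):
  24: L=21, R=52
  52: L=30, R=58
  21: L=6, R=22
  6: L=–, R=12
  12: L=11, R=–
  30: L=–, R=40
  22: L=–, R=–
  11: L=–, R=–
  58: L=55, R=–
  40: L=–, R=–
  55: L=–, R=–

11 22 40 55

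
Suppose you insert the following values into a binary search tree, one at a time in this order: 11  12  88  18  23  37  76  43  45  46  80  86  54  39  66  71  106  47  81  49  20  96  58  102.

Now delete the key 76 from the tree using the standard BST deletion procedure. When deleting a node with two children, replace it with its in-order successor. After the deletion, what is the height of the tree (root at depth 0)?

12

Insert 11: tree is empty, so 11 becomes the root.
Insert 12: 12 > 11 → go right. Place as right child of 11.
Insert 88: 88 > 11 → go right; 88 > 12 → go right. Place as right child of 12.
Insert 18: 18 > 11 → go right; 18 > 12 → go right; 18 < 88 → go left. Place as left child of 88.
Insert 23: 23 > 11 → go right; 23 > 12 → go right; 23 < 88 → go left; 23 > 18 → go right. Place as right child of 18.
Insert 37: 37 > 11 → go right; 37 > 12 → go right; 37 < 88 → go left; 37 > 18 → go right; 37 > 23 → go right. Place as right child of 23.
Insert 76: 76 > 11 → go right; 76 > 12 → go right; 76 < 88 → go left; 76 > 18 → go right; 76 > 23 → go right; 76 > 37 → go right. Place as right child of 37.
Insert 43: 43 > 11 → go right; 43 > 12 → go right; 43 < 88 → go left; 43 > 18 → go right; 43 > 23 → go right; 43 > 37 → go right; 43 < 76 → go left. Place as left child of 76.
Insert 45: 45 > 11 → go right; 45 > 12 → go right; 45 < 88 → go left; 45 > 18 → go right; 45 > 23 → go right; 45 > 37 → go right; 45 < 76 → go left; 45 > 43 → go right. Place as right child of 43.
Insert 46: 46 > 11 → go right; 46 > 12 → go right; 46 < 88 → go left; 46 > 18 → go right; 46 > 23 → go right; 46 > 37 → go right; 46 < 76 → go left; 46 > 43 → go right; 46 > 45 → go right. Place as right child of 45.
Insert 80: 80 > 11 → go right; 80 > 12 → go right; 80 < 88 → go left; 80 > 18 → go right; 80 > 23 → go right; 80 > 37 → go right; 80 > 76 → go right. Place as right child of 76.
Insert 86: 86 > 11 → go right; 86 > 12 → go right; 86 < 88 → go left; 86 > 18 → go right; 86 > 23 → go right; 86 > 37 → go right; 86 > 76 → go right; 86 > 80 → go right. Place as right child of 80.
Insert 54: 54 > 11 → go right; 54 > 12 → go right; 54 < 88 → go left; 54 > 18 → go right; 54 > 23 → go right; 54 > 37 → go right; 54 < 76 → go left; 54 > 43 → go right; 54 > 45 → go right; 54 > 46 → go right. Place as right child of 46.
Insert 39: 39 > 11 → go right; 39 > 12 → go right; 39 < 88 → go left; 39 > 18 → go right; 39 > 23 → go right; 39 > 37 → go right; 39 < 76 → go left; 39 < 43 → go left. Place as left child of 43.
Insert 66: 66 > 11 → go right; 66 > 12 → go right; 66 < 88 → go left; 66 > 18 → go right; 66 > 23 → go right; 66 > 37 → go right; 66 < 76 → go left; 66 > 43 → go right; 66 > 45 → go right; 66 > 46 → go right; 66 > 54 → go right. Place as right child of 54.
Insert 71: 71 > 11 → go right; 71 > 12 → go right; 71 < 88 → go left; 71 > 18 → go right; 71 > 23 → go right; 71 > 37 → go right; 71 < 76 → go left; 71 > 43 → go right; 71 > 45 → go right; 71 > 46 → go right; 71 > 54 → go right; 71 > 66 → go right. Place as right child of 66.
Insert 106: 106 > 11 → go right; 106 > 12 → go right; 106 > 88 → go right. Place as right child of 88.
Insert 47: 47 > 11 → go right; 47 > 12 → go right; 47 < 88 → go left; 47 > 18 → go right; 47 > 23 → go right; 47 > 37 → go right; 47 < 76 → go left; 47 > 43 → go right; 47 > 45 → go right; 47 > 46 → go right; 47 < 54 → go left. Place as left child of 54.
Insert 81: 81 > 11 → go right; 81 > 12 → go right; 81 < 88 → go left; 81 > 18 → go right; 81 > 23 → go right; 81 > 37 → go right; 81 > 76 → go right; 81 > 80 → go right; 81 < 86 → go left. Place as left child of 86.
Insert 49: 49 > 11 → go right; 49 > 12 → go right; 49 < 88 → go left; 49 > 18 → go right; 49 > 23 → go right; 49 > 37 → go right; 49 < 76 → go left; 49 > 43 → go right; 49 > 45 → go right; 49 > 46 → go right; 49 < 54 → go left; 49 > 47 → go right. Place as right child of 47.
Insert 20: 20 > 11 → go right; 20 > 12 → go right; 20 < 88 → go left; 20 > 18 → go right; 20 < 23 → go left. Place as left child of 23.
Insert 96: 96 > 11 → go right; 96 > 12 → go right; 96 > 88 → go right; 96 < 106 → go left. Place as left child of 106.
Insert 58: 58 > 11 → go right; 58 > 12 → go right; 58 < 88 → go left; 58 > 18 → go right; 58 > 23 → go right; 58 > 37 → go right; 58 < 76 → go left; 58 > 43 → go right; 58 > 45 → go right; 58 > 46 → go right; 58 > 54 → go right; 58 < 66 → go left. Place as left child of 66.
Insert 102: 102 > 11 → go right; 102 > 12 → go right; 102 > 88 → go right; 102 < 106 → go left; 102 > 96 → go right. Place as right child of 96.

Delete 76 (two children — replace with in-order successor).
After deletion, deepest node is 71 at depth 12.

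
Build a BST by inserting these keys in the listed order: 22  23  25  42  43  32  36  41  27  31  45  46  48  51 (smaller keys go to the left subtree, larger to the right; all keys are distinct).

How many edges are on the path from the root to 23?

1

Insert 22: tree is empty, so 22 becomes the root.
Insert 23: 23 > 22 → go right. Place as right child of 22.
Insert 25: 25 > 22 → go right; 25 > 23 → go right. Place as right child of 23.
Insert 42: 42 > 22 → go right; 42 > 23 → go right; 42 > 25 → go right. Place as right child of 25.
Insert 43: 43 > 22 → go right; 43 > 23 → go right; 43 > 25 → go right; 43 > 42 → go right. Place as right child of 42.
Insert 32: 32 > 22 → go right; 32 > 23 → go right; 32 > 25 → go right; 32 < 42 → go left. Place as left child of 42.
Insert 36: 36 > 22 → go right; 36 > 23 → go right; 36 > 25 → go right; 36 < 42 → go left; 36 > 32 → go right. Place as right child of 32.
Insert 41: 41 > 22 → go right; 41 > 23 → go right; 41 > 25 → go right; 41 < 42 → go left; 41 > 32 → go right; 41 > 36 → go right. Place as right child of 36.
Insert 27: 27 > 22 → go right; 27 > 23 → go right; 27 > 25 → go right; 27 < 42 → go left; 27 < 32 → go left. Place as left child of 32.
Insert 31: 31 > 22 → go right; 31 > 23 → go right; 31 > 25 → go right; 31 < 42 → go left; 31 < 32 → go left; 31 > 27 → go right. Place as right child of 27.
Insert 45: 45 > 22 → go right; 45 > 23 → go right; 45 > 25 → go right; 45 > 42 → go right; 45 > 43 → go right. Place as right child of 43.
Insert 46: 46 > 22 → go right; 46 > 23 → go right; 46 > 25 → go right; 46 > 42 → go right; 46 > 43 → go right; 46 > 45 → go right. Place as right child of 45.
Insert 48: 48 > 22 → go right; 48 > 23 → go right; 48 > 25 → go right; 48 > 42 → go right; 48 > 43 → go right; 48 > 45 → go right; 48 > 46 → go right. Place as right child of 46.
Insert 51: 51 > 22 → go right; 51 > 23 → go right; 51 > 25 → go right; 51 > 42 → go right; 51 > 43 → go right; 51 > 45 → go right; 51 > 46 → go right; 51 > 48 → go right. Place as right child of 48.

Path to 23: 22 → 23, which is 1 edge.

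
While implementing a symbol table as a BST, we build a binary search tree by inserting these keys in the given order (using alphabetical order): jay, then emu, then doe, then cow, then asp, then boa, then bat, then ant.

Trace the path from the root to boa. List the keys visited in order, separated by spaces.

jay emu doe cow asp boa

Resulting structure (node: left, right):
  jay: L=emu, R=–
  emu: L=doe, R=–
  doe: L=cow, R=–
  cow: L=asp, R=–
  asp: L=ant, R=boa
  boa: L=bat, R=–
  bat: L=–, R=–
  ant: L=–, R=–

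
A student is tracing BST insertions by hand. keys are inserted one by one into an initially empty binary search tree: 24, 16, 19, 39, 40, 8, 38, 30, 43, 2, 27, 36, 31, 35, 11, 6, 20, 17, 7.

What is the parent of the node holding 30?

38

Insert 24: tree is empty, so 24 becomes the root.
Insert 16: 16 < 24 → go left. Place as left child of 24.
Insert 19: 19 < 24 → go left; 19 > 16 → go right. Place as right child of 16.
Insert 39: 39 > 24 → go right. Place as right child of 24.
Insert 40: 40 > 24 → go right; 40 > 39 → go right. Place as right child of 39.
Insert 8: 8 < 24 → go left; 8 < 16 → go left. Place as left child of 16.
Insert 38: 38 > 24 → go right; 38 < 39 → go left. Place as left child of 39.
Insert 30: 30 > 24 → go right; 30 < 39 → go left; 30 < 38 → go left. Place as left child of 38.
Insert 43: 43 > 24 → go right; 43 > 39 → go right; 43 > 40 → go right. Place as right child of 40.
Insert 2: 2 < 24 → go left; 2 < 16 → go left; 2 < 8 → go left. Place as left child of 8.
Insert 27: 27 > 24 → go right; 27 < 39 → go left; 27 < 38 → go left; 27 < 30 → go left. Place as left child of 30.
Insert 36: 36 > 24 → go right; 36 < 39 → go left; 36 < 38 → go left; 36 > 30 → go right. Place as right child of 30.
Insert 31: 31 > 24 → go right; 31 < 39 → go left; 31 < 38 → go left; 31 > 30 → go right; 31 < 36 → go left. Place as left child of 36.
Insert 35: 35 > 24 → go right; 35 < 39 → go left; 35 < 38 → go left; 35 > 30 → go right; 35 < 36 → go left; 35 > 31 → go right. Place as right child of 31.
Insert 11: 11 < 24 → go left; 11 < 16 → go left; 11 > 8 → go right. Place as right child of 8.
Insert 6: 6 < 24 → go left; 6 < 16 → go left; 6 < 8 → go left; 6 > 2 → go right. Place as right child of 2.
Insert 20: 20 < 24 → go left; 20 > 16 → go right; 20 > 19 → go right. Place as right child of 19.
Insert 17: 17 < 24 → go left; 17 > 16 → go right; 17 < 19 → go left. Place as left child of 19.
Insert 7: 7 < 24 → go left; 7 < 16 → go left; 7 < 8 → go left; 7 > 2 → go right; 7 > 6 → go right. Place as right child of 6.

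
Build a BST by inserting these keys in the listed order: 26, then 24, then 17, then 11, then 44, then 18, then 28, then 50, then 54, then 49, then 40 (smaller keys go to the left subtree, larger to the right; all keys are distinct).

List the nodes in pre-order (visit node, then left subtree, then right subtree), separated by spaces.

Insert 26: tree is empty, so 26 becomes the root.
Insert 24: 24 < 26 → go left. Place as left child of 26.
Insert 17: 17 < 26 → go left; 17 < 24 → go left. Place as left child of 24.
Insert 11: 11 < 26 → go left; 11 < 24 → go left; 11 < 17 → go left. Place as left child of 17.
Insert 44: 44 > 26 → go right. Place as right child of 26.
Insert 18: 18 < 26 → go left; 18 < 24 → go left; 18 > 17 → go right. Place as right child of 17.
Insert 28: 28 > 26 → go right; 28 < 44 → go left. Place as left child of 44.
Insert 50: 50 > 26 → go right; 50 > 44 → go right. Place as right child of 44.
Insert 54: 54 > 26 → go right; 54 > 44 → go right; 54 > 50 → go right. Place as right child of 50.
Insert 49: 49 > 26 → go right; 49 > 44 → go right; 49 < 50 → go left. Place as left child of 50.
Insert 40: 40 > 26 → go right; 40 < 44 → go left; 40 > 28 → go right. Place as right child of 28.

26 24 17 11 18 44 28 40 50 49 54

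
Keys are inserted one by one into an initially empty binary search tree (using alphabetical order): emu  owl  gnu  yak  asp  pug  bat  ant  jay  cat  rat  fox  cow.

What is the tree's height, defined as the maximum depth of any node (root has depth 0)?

Insert emu: tree is empty, so emu becomes the root.
Insert owl: owl > emu → go right. Place as right child of emu.
Insert gnu: gnu > emu → go right; gnu < owl → go left. Place as left child of owl.
Insert yak: yak > emu → go right; yak > owl → go right. Place as right child of owl.
Insert asp: asp < emu → go left. Place as left child of emu.
Insert pug: pug > emu → go right; pug > owl → go right; pug < yak → go left. Place as left child of yak.
Insert bat: bat < emu → go left; bat > asp → go right. Place as right child of asp.
Insert ant: ant < emu → go left; ant < asp → go left. Place as left child of asp.
Insert jay: jay > emu → go right; jay < owl → go left; jay > gnu → go right. Place as right child of gnu.
Insert cat: cat < emu → go left; cat > asp → go right; cat > bat → go right. Place as right child of bat.
Insert rat: rat > emu → go right; rat > owl → go right; rat < yak → go left; rat > pug → go right. Place as right child of pug.
Insert fox: fox > emu → go right; fox < owl → go left; fox < gnu → go left. Place as left child of gnu.
Insert cow: cow < emu → go left; cow > asp → go right; cow > bat → go right; cow > cat → go right. Place as right child of cat.

The deepest node is rat at depth 4.

4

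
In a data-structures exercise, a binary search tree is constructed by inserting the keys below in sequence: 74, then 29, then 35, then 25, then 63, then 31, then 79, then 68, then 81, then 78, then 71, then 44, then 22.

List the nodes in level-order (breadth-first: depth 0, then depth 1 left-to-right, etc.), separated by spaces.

74: root
29: left child of 74 (depth 1)
35: right child of 29 (depth 2)
25: left child of 29 (depth 2)
63: right child of 35 (depth 3)
31: left child of 35 (depth 3)
79: right child of 74 (depth 1)
68: right child of 63 (depth 4)
81: right child of 79 (depth 2)
78: left child of 79 (depth 2)
71: right child of 68 (depth 5)
44: left child of 63 (depth 4)
22: left child of 25 (depth 3)

74 29 79 25 35 78 81 22 31 63 44 68 71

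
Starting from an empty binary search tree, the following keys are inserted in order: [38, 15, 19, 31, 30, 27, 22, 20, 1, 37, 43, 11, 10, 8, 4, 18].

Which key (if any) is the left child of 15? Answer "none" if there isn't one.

1

Insert 38: tree is empty, so 38 becomes the root.
Insert 15: 15 < 38 → go left. Place as left child of 38.
Insert 19: 19 < 38 → go left; 19 > 15 → go right. Place as right child of 15.
Insert 31: 31 < 38 → go left; 31 > 15 → go right; 31 > 19 → go right. Place as right child of 19.
Insert 30: 30 < 38 → go left; 30 > 15 → go right; 30 > 19 → go right; 30 < 31 → go left. Place as left child of 31.
Insert 27: 27 < 38 → go left; 27 > 15 → go right; 27 > 19 → go right; 27 < 31 → go left; 27 < 30 → go left. Place as left child of 30.
Insert 22: 22 < 38 → go left; 22 > 15 → go right; 22 > 19 → go right; 22 < 31 → go left; 22 < 30 → go left; 22 < 27 → go left. Place as left child of 27.
Insert 20: 20 < 38 → go left; 20 > 15 → go right; 20 > 19 → go right; 20 < 31 → go left; 20 < 30 → go left; 20 < 27 → go left; 20 < 22 → go left. Place as left child of 22.
Insert 1: 1 < 38 → go left; 1 < 15 → go left. Place as left child of 15.
Insert 37: 37 < 38 → go left; 37 > 15 → go right; 37 > 19 → go right; 37 > 31 → go right. Place as right child of 31.
Insert 43: 43 > 38 → go right. Place as right child of 38.
Insert 11: 11 < 38 → go left; 11 < 15 → go left; 11 > 1 → go right. Place as right child of 1.
Insert 10: 10 < 38 → go left; 10 < 15 → go left; 10 > 1 → go right; 10 < 11 → go left. Place as left child of 11.
Insert 8: 8 < 38 → go left; 8 < 15 → go left; 8 > 1 → go right; 8 < 11 → go left; 8 < 10 → go left. Place as left child of 10.
Insert 4: 4 < 38 → go left; 4 < 15 → go left; 4 > 1 → go right; 4 < 11 → go left; 4 < 10 → go left; 4 < 8 → go left. Place as left child of 8.
Insert 18: 18 < 38 → go left; 18 > 15 → go right; 18 < 19 → go left. Place as left child of 19.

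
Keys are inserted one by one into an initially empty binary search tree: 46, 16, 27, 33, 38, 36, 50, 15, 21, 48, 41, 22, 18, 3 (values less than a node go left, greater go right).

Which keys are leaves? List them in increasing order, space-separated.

Resulting structure (node: left, right):
  46: L=16, R=50
  16: L=15, R=27
  27: L=21, R=33
  33: L=–, R=38
  38: L=36, R=41
  36: L=–, R=–
  50: L=48, R=–
  15: L=3, R=–
  21: L=18, R=22
  48: L=–, R=–
  41: L=–, R=–
  22: L=–, R=–
  18: L=–, R=–
  3: L=–, R=–

3 18 22 36 41 48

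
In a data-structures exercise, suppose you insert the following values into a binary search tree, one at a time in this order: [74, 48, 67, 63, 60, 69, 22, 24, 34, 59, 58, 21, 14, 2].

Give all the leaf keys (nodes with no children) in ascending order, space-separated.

2 34 58 69

Insert 74: tree is empty, so 74 becomes the root.
Insert 48: 48 < 74 → go left. Place as left child of 74.
Insert 67: 67 < 74 → go left; 67 > 48 → go right. Place as right child of 48.
Insert 63: 63 < 74 → go left; 63 > 48 → go right; 63 < 67 → go left. Place as left child of 67.
Insert 60: 60 < 74 → go left; 60 > 48 → go right; 60 < 67 → go left; 60 < 63 → go left. Place as left child of 63.
Insert 69: 69 < 74 → go left; 69 > 48 → go right; 69 > 67 → go right. Place as right child of 67.
Insert 22: 22 < 74 → go left; 22 < 48 → go left. Place as left child of 48.
Insert 24: 24 < 74 → go left; 24 < 48 → go left; 24 > 22 → go right. Place as right child of 22.
Insert 34: 34 < 74 → go left; 34 < 48 → go left; 34 > 22 → go right; 34 > 24 → go right. Place as right child of 24.
Insert 59: 59 < 74 → go left; 59 > 48 → go right; 59 < 67 → go left; 59 < 63 → go left; 59 < 60 → go left. Place as left child of 60.
Insert 58: 58 < 74 → go left; 58 > 48 → go right; 58 < 67 → go left; 58 < 63 → go left; 58 < 60 → go left; 58 < 59 → go left. Place as left child of 59.
Insert 21: 21 < 74 → go left; 21 < 48 → go left; 21 < 22 → go left. Place as left child of 22.
Insert 14: 14 < 74 → go left; 14 < 48 → go left; 14 < 22 → go left; 14 < 21 → go left. Place as left child of 21.
Insert 2: 2 < 74 → go left; 2 < 48 → go left; 2 < 22 → go left; 2 < 21 → go left; 2 < 14 → go left. Place as left child of 14.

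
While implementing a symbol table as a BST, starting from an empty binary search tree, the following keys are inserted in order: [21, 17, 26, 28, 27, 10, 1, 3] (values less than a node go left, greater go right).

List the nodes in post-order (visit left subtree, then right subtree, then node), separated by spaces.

3 1 10 17 27 28 26 21

21: root
17: left child of 21 (depth 1)
26: right child of 21 (depth 1)
28: right child of 26 (depth 2)
27: left child of 28 (depth 3)
10: left child of 17 (depth 2)
1: left child of 10 (depth 3)
3: right child of 1 (depth 4)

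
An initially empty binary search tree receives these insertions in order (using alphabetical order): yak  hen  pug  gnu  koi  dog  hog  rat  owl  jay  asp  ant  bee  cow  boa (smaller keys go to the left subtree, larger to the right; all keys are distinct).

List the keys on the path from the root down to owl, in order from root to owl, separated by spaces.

yak hen pug koi owl

Insert yak: tree is empty, so yak becomes the root.
Insert hen: hen < yak → go left. Place as left child of yak.
Insert pug: pug < yak → go left; pug > hen → go right. Place as right child of hen.
Insert gnu: gnu < yak → go left; gnu < hen → go left. Place as left child of hen.
Insert koi: koi < yak → go left; koi > hen → go right; koi < pug → go left. Place as left child of pug.
Insert dog: dog < yak → go left; dog < hen → go left; dog < gnu → go left. Place as left child of gnu.
Insert hog: hog < yak → go left; hog > hen → go right; hog < pug → go left; hog < koi → go left. Place as left child of koi.
Insert rat: rat < yak → go left; rat > hen → go right; rat > pug → go right. Place as right child of pug.
Insert owl: owl < yak → go left; owl > hen → go right; owl < pug → go left; owl > koi → go right. Place as right child of koi.
Insert jay: jay < yak → go left; jay > hen → go right; jay < pug → go left; jay < koi → go left; jay > hog → go right. Place as right child of hog.
Insert asp: asp < yak → go left; asp < hen → go left; asp < gnu → go left; asp < dog → go left. Place as left child of dog.
Insert ant: ant < yak → go left; ant < hen → go left; ant < gnu → go left; ant < dog → go left; ant < asp → go left. Place as left child of asp.
Insert bee: bee < yak → go left; bee < hen → go left; bee < gnu → go left; bee < dog → go left; bee > asp → go right. Place as right child of asp.
Insert cow: cow < yak → go left; cow < hen → go left; cow < gnu → go left; cow < dog → go left; cow > asp → go right; cow > bee → go right. Place as right child of bee.
Insert boa: boa < yak → go left; boa < hen → go left; boa < gnu → go left; boa < dog → go left; boa > asp → go right; boa > bee → go right; boa < cow → go left. Place as left child of cow.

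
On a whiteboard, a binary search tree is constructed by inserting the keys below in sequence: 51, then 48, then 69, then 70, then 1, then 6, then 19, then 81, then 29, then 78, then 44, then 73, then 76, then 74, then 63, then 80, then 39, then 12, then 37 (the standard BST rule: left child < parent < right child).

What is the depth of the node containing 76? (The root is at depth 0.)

6

Insert 51: tree is empty, so 51 becomes the root.
Insert 48: 48 < 51 → go left. Place as left child of 51.
Insert 69: 69 > 51 → go right. Place as right child of 51.
Insert 70: 70 > 51 → go right; 70 > 69 → go right. Place as right child of 69.
Insert 1: 1 < 51 → go left; 1 < 48 → go left. Place as left child of 48.
Insert 6: 6 < 51 → go left; 6 < 48 → go left; 6 > 1 → go right. Place as right child of 1.
Insert 19: 19 < 51 → go left; 19 < 48 → go left; 19 > 1 → go right; 19 > 6 → go right. Place as right child of 6.
Insert 81: 81 > 51 → go right; 81 > 69 → go right; 81 > 70 → go right. Place as right child of 70.
Insert 29: 29 < 51 → go left; 29 < 48 → go left; 29 > 1 → go right; 29 > 6 → go right; 29 > 19 → go right. Place as right child of 19.
Insert 78: 78 > 51 → go right; 78 > 69 → go right; 78 > 70 → go right; 78 < 81 → go left. Place as left child of 81.
Insert 44: 44 < 51 → go left; 44 < 48 → go left; 44 > 1 → go right; 44 > 6 → go right; 44 > 19 → go right; 44 > 29 → go right. Place as right child of 29.
Insert 73: 73 > 51 → go right; 73 > 69 → go right; 73 > 70 → go right; 73 < 81 → go left; 73 < 78 → go left. Place as left child of 78.
Insert 76: 76 > 51 → go right; 76 > 69 → go right; 76 > 70 → go right; 76 < 81 → go left; 76 < 78 → go left; 76 > 73 → go right. Place as right child of 73.
Insert 74: 74 > 51 → go right; 74 > 69 → go right; 74 > 70 → go right; 74 < 81 → go left; 74 < 78 → go left; 74 > 73 → go right; 74 < 76 → go left. Place as left child of 76.
Insert 63: 63 > 51 → go right; 63 < 69 → go left. Place as left child of 69.
Insert 80: 80 > 51 → go right; 80 > 69 → go right; 80 > 70 → go right; 80 < 81 → go left; 80 > 78 → go right. Place as right child of 78.
Insert 39: 39 < 51 → go left; 39 < 48 → go left; 39 > 1 → go right; 39 > 6 → go right; 39 > 19 → go right; 39 > 29 → go right; 39 < 44 → go left. Place as left child of 44.
Insert 12: 12 < 51 → go left; 12 < 48 → go left; 12 > 1 → go right; 12 > 6 → go right; 12 < 19 → go left. Place as left child of 19.
Insert 37: 37 < 51 → go left; 37 < 48 → go left; 37 > 1 → go right; 37 > 6 → go right; 37 > 19 → go right; 37 > 29 → go right; 37 < 44 → go left; 37 < 39 → go left. Place as left child of 39.

Path to 76: 51 → 69 → 70 → 81 → 78 → 73 → 76, which is 6 edges.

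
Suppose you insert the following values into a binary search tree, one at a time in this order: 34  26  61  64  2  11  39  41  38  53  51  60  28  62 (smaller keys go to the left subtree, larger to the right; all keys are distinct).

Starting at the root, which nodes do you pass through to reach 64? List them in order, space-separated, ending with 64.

34: root
26: left child of 34 (depth 1)
61: right child of 34 (depth 1)
64: right child of 61 (depth 2)
2: left child of 26 (depth 2)
11: right child of 2 (depth 3)
39: left child of 61 (depth 2)
41: right child of 39 (depth 3)
38: left child of 39 (depth 3)
53: right child of 41 (depth 4)
51: left child of 53 (depth 5)
60: right child of 53 (depth 5)
28: right child of 26 (depth 2)
62: left child of 64 (depth 3)

34 61 64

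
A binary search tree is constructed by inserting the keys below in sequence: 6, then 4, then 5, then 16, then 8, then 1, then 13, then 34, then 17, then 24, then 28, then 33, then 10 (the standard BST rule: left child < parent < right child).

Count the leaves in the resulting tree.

4

6: root
4: left child of 6 (depth 1)
5: right child of 4 (depth 2)
16: right child of 6 (depth 1)
8: left child of 16 (depth 2)
1: left child of 4 (depth 2)
13: right child of 8 (depth 3)
34: right child of 16 (depth 2)
17: left child of 34 (depth 3)
24: right child of 17 (depth 4)
28: right child of 24 (depth 5)
33: right child of 28 (depth 6)
10: left child of 13 (depth 4)

Leaves: 1, 5, 10, 33 — 4 in total.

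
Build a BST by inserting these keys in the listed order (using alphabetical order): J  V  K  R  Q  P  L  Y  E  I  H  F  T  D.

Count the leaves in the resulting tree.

Insert J: tree is empty, so J becomes the root.
Insert V: V > J → go right. Place as right child of J.
Insert K: K > J → go right; K < V → go left. Place as left child of V.
Insert R: R > J → go right; R < V → go left; R > K → go right. Place as right child of K.
Insert Q: Q > J → go right; Q < V → go left; Q > K → go right; Q < R → go left. Place as left child of R.
Insert P: P > J → go right; P < V → go left; P > K → go right; P < R → go left; P < Q → go left. Place as left child of Q.
Insert L: L > J → go right; L < V → go left; L > K → go right; L < R → go left; L < Q → go left; L < P → go left. Place as left child of P.
Insert Y: Y > J → go right; Y > V → go right. Place as right child of V.
Insert E: E < J → go left. Place as left child of J.
Insert I: I < J → go left; I > E → go right. Place as right child of E.
Insert H: H < J → go left; H > E → go right; H < I → go left. Place as left child of I.
Insert F: F < J → go left; F > E → go right; F < I → go left; F < H → go left. Place as left child of H.
Insert T: T > J → go right; T < V → go left; T > K → go right; T > R → go right. Place as right child of R.
Insert D: D < J → go left; D < E → go left. Place as left child of E.

Leaves: D, F, L, T, Y — 5 in total.

5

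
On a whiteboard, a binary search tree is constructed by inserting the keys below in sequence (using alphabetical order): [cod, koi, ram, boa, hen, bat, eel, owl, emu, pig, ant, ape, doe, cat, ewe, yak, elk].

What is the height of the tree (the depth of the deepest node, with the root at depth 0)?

5

Insert cod: tree is empty, so cod becomes the root.
Insert koi: koi > cod → go right. Place as right child of cod.
Insert ram: ram > cod → go right; ram > koi → go right. Place as right child of koi.
Insert boa: boa < cod → go left. Place as left child of cod.
Insert hen: hen > cod → go right; hen < koi → go left. Place as left child of koi.
Insert bat: bat < cod → go left; bat < boa → go left. Place as left child of boa.
Insert eel: eel > cod → go right; eel < koi → go left; eel < hen → go left. Place as left child of hen.
Insert owl: owl > cod → go right; owl > koi → go right; owl < ram → go left. Place as left child of ram.
Insert emu: emu > cod → go right; emu < koi → go left; emu < hen → go left; emu > eel → go right. Place as right child of eel.
Insert pig: pig > cod → go right; pig > koi → go right; pig < ram → go left; pig > owl → go right. Place as right child of owl.
Insert ant: ant < cod → go left; ant < boa → go left; ant < bat → go left. Place as left child of bat.
Insert ape: ape < cod → go left; ape < boa → go left; ape < bat → go left; ape > ant → go right. Place as right child of ant.
Insert doe: doe > cod → go right; doe < koi → go left; doe < hen → go left; doe < eel → go left. Place as left child of eel.
Insert cat: cat < cod → go left; cat > boa → go right. Place as right child of boa.
Insert ewe: ewe > cod → go right; ewe < koi → go left; ewe < hen → go left; ewe > eel → go right; ewe > emu → go right. Place as right child of emu.
Insert yak: yak > cod → go right; yak > koi → go right; yak > ram → go right. Place as right child of ram.
Insert elk: elk > cod → go right; elk < koi → go left; elk < hen → go left; elk > eel → go right; elk < emu → go left. Place as left child of emu.

The deepest node is ewe at depth 5.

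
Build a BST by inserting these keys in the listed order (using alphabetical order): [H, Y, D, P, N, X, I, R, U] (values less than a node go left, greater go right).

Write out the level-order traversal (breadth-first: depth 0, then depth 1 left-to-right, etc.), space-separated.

Insert H: tree is empty, so H becomes the root.
Insert Y: Y > H → go right. Place as right child of H.
Insert D: D < H → go left. Place as left child of H.
Insert P: P > H → go right; P < Y → go left. Place as left child of Y.
Insert N: N > H → go right; N < Y → go left; N < P → go left. Place as left child of P.
Insert X: X > H → go right; X < Y → go left; X > P → go right. Place as right child of P.
Insert I: I > H → go right; I < Y → go left; I < P → go left; I < N → go left. Place as left child of N.
Insert R: R > H → go right; R < Y → go left; R > P → go right; R < X → go left. Place as left child of X.
Insert U: U > H → go right; U < Y → go left; U > P → go right; U < X → go left; U > R → go right. Place as right child of R.

H D Y P N X I R U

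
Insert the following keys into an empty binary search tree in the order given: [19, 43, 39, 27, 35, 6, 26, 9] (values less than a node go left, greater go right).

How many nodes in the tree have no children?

3

19: root
43: right child of 19 (depth 1)
39: left child of 43 (depth 2)
27: left child of 39 (depth 3)
35: right child of 27 (depth 4)
6: left child of 19 (depth 1)
26: left child of 27 (depth 4)
9: right child of 6 (depth 2)

Leaves: 9, 26, 35 — 3 in total.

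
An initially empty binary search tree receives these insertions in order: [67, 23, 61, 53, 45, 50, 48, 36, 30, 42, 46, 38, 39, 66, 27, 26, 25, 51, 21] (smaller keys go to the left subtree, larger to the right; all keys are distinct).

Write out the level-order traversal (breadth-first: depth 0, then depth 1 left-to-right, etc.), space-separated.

67: root
23: left child of 67 (depth 1)
61: right child of 23 (depth 2)
53: left child of 61 (depth 3)
45: left child of 53 (depth 4)
50: right child of 45 (depth 5)
48: left child of 50 (depth 6)
36: left child of 45 (depth 5)
30: left child of 36 (depth 6)
42: right child of 36 (depth 6)
46: left child of 48 (depth 7)
38: left child of 42 (depth 7)
39: right child of 38 (depth 8)
66: right child of 61 (depth 3)
27: left child of 30 (depth 7)
26: left child of 27 (depth 8)
25: left child of 26 (depth 9)
51: right child of 50 (depth 6)
21: left child of 23 (depth 2)

67 23 21 61 53 66 45 36 50 30 42 48 51 27 38 46 26 39 25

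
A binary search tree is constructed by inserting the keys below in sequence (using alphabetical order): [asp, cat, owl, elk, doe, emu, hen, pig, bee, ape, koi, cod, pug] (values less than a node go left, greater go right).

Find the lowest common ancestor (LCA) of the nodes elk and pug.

Resulting structure (node: left, right):
  asp: L=ape, R=cat
  cat: L=bee, R=owl
  owl: L=elk, R=pig
  elk: L=doe, R=emu
  doe: L=cod, R=–
  emu: L=–, R=hen
  hen: L=–, R=koi
  pig: L=–, R=pug
  bee: L=–, R=–
  ape: L=–, R=–
  koi: L=–, R=–
  cod: L=–, R=–
  pug: L=–, R=–

Path to elk: asp → cat → owl → elk
Path to pug: asp → cat → owl → pig → pug
The paths share a prefix ending at owl, then split left and right.

owl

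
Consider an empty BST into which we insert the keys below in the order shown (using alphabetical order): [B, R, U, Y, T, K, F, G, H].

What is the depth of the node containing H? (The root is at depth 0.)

5

B: root
R: right child of B (depth 1)
U: right child of R (depth 2)
Y: right child of U (depth 3)
T: left child of U (depth 3)
K: left child of R (depth 2)
F: left child of K (depth 3)
G: right child of F (depth 4)
H: right child of G (depth 5)

Path to H: B → R → K → F → G → H, which is 5 edges.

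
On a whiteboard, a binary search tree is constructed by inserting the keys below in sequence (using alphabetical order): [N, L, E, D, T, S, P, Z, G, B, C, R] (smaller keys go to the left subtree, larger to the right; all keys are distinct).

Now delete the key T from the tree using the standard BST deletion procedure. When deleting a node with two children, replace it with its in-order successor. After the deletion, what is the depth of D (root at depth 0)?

3

Resulting structure (node: left, right):
  N: L=L, R=T
  L: L=E, R=–
  E: L=D, R=G
  D: L=B, R=–
  T: L=S, R=Z
  S: L=P, R=–
  P: L=–, R=R
  Z: L=–, R=–
  G: L=–, R=–
  B: L=–, R=C
  C: L=–, R=–
  R: L=–, R=–

Delete T (two children — replace with in-order successor).
After deletion, path to D: N → L → E → D.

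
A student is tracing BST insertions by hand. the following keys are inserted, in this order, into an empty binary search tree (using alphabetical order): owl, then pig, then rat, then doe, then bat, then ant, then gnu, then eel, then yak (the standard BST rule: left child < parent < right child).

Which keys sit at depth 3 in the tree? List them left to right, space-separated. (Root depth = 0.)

owl: root
pig: right child of owl (depth 1)
rat: right child of pig (depth 2)
doe: left child of owl (depth 1)
bat: left child of doe (depth 2)
ant: left child of bat (depth 3)
gnu: right child of doe (depth 2)
eel: left child of gnu (depth 3)
yak: right child of rat (depth 3)

ant eel yak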